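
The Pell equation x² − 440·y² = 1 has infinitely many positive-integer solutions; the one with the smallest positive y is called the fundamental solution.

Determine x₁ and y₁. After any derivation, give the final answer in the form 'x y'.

21 1

√440 → a₀=20, period (1,40); ℓ=2 even so k=1
k=0  a_k=20  p_k/q_k = 20/1
k=1  a_k=1  p_k/q_k = 21/1
(x₁, y₁) = (21, 1);  21² − 440·1² = 1 ✓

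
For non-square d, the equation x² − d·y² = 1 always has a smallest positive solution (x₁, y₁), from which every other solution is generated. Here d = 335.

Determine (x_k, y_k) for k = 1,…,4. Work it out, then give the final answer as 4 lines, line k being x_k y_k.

604 33
729631 39864
881393644 48155679
1064722792321 58172020368

√335 = [18; 3,3,3,36, …], period ℓ=4 (even) → k=3
step 0: (18, 1)  from 18·(1,0) + (0,1)
…
step 2: (183, 10)  from 3·(55,3) + (18,1)
step 3: (604, 33)  from 3·(183,10) + (55,3)
→ (604, 33).  Check: 604²=364816, 335·33²=364815, difference 1.
k=2:  x_2 = 604·604+335·33·33 = 729631,  y_2 = 604·33+33·604 = 39864
k=3:  x_3 = 604·729631+335·33·39864 = 881393644,  y_3 = 604·39864+33·729631 = 48155679
k=4:  x_4 = 604·881393644+335·33·48155679 = 1064722792321,  y_4 = 604·48155679+33·881393644 = 58172020368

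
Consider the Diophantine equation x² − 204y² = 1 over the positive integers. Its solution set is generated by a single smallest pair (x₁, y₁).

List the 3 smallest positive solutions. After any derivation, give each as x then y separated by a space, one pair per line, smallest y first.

4999 350
49980001 3499300
499700044999 34986001050

[14; 3,1,1,6,1,1,3,28] for √204; ℓ=8 ⇒ convergent index 7
step 0: (14, 1)  from 14·(1,0) + (0,1)
step 1: (43, 3)  from 3·(14,1) + (1,0)
step 2: (57, 4)  from 1·(43,3) + (14,1)
…
step 4: (657, 46)  from 6·(100,7) + (57,4)
step 5: (757, 53)  from 1·(657,46) + (100,7)
step 6: (1414, 99)  from 1·(757,53) + (657,46)
step 7: (4999, 350)  from 3·(1414,99) + (757,53)
(x₁, y₁) = (4999, 350);  4999² − 204·350² = 1 ✓
n=2: (4999,350)∘(4999,350) = (4999·4999+204·350·350, 4999·350+350·4999) = (49980001,3499300)
n=3: (49980001,3499300)∘(4999,350) = (4999·49980001+204·350·3499300, 4999·3499300+350·49980001) = (499700044999,34986001050)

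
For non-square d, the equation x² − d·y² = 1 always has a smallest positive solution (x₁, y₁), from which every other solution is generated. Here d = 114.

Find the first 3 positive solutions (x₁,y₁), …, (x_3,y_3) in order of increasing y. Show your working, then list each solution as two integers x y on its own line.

1025 96
2101249 196800
4307559425 403439904

√114 = [10; 1,2,10,2,1,20, …], period ℓ=6 (even) → k=5
step 0: (10, 1)  from 10·(1,0) + (0,1)
step 1: (11, 1)  from 1·(10,1) + (1,0)
…
step 4: (694, 65)  from 2·(331,31) + (32,3)
step 5: (1025, 96)  from 1·(694,65) + (331,31)
(x₁, y₁) = (1025, 96);  1025² − 114·96² = 1 ✓
(x_2, y_2) = (1025·1025 + 114·96·96, 1025·96 + 96·1025) = (2101249, 196800)
(x_3, y_3) = (1025·2101249 + 114·96·196800, 1025·196800 + 96·2101249) = (4307559425, 403439904)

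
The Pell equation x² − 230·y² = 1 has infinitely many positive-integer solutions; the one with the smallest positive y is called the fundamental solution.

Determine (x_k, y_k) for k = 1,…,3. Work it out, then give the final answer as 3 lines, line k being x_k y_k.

√230 → a₀=15, period (6,30); ℓ=2 even so k=1
a_0=15:  p_0=15·1+0=15,  q_0=15·0+1=1
a_1=6:  p_1=6·15+1=91,  q_1=6·1+0=6
→ (91, 6).  Check: 91²=8281, 230·6²=8280, difference 1.
(91+6√230)^2 = 16561 + 1092√230
(91+6√230)^3 = 3014011 + 198738√230

91 6
16561 1092
3014011 198738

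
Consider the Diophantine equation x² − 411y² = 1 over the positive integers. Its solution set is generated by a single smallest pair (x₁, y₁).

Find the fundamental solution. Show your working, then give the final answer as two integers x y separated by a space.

49730 2453

√411 → a₀=20, period (3,1,1,1,19,1,1,1,3,40); ℓ=10 even so k=9
i=0: a=20 ⇒ p=20, q=1
…
i=2: a=1 ⇒ p=81, q=4
i=3: a=1 ⇒ p=142, q=7
i=4: a=1 ⇒ p=223, q=11
i=5: a=19 ⇒ p=4379, q=216
i=6: a=1 ⇒ p=4602, q=227
…
i=8: a=1 ⇒ p=13583, q=670
i=9: a=3 ⇒ p=49730, q=2453
(x₁, y₁) = (49730, 2453);  49730² − 411·2453² = 1 ✓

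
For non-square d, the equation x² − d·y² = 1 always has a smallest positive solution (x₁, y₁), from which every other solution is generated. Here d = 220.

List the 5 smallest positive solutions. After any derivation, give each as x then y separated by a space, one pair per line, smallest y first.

√220 → a₀=14, period (1,4,1,28); ℓ=4 even so k=3
step 0: (14, 1)  from 14·(1,0) + (0,1)
step 1: (15, 1)  from 1·(14,1) + (1,0)
step 2: (74, 5)  from 4·(15,1) + (14,1)
step 3: (89, 6)  from 1·(74,5) + (15,1)
→ (89, 6).  Check: 89²=7921, 220·6²=7920, difference 1.
(x_2, y_2) = (89·89 + 220·6·6, 89·6 + 6·89) = (15841, 1068)
(x_3, y_3) = (89·15841 + 220·6·1068, 89·1068 + 6·15841) = (2819609, 190098)
(x_4, y_4) = (89·2819609 + 220·6·190098, 89·190098 + 6·2819609) = (501874561, 33836376)
(x_5, y_5) = (89·501874561 + 220·6·33836376, 89·33836376 + 6·501874561) = (89330852249, 6022684830)

89 6
15841 1068
2819609 190098
501874561 33836376
89330852249 6022684830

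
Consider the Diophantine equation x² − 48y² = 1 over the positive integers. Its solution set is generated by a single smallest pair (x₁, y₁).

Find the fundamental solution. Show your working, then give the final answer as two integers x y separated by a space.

7 1

d=48: √d = [6; 1,12] (ℓ=2, even), read p_1/q_1
step 0: (6, 1)  from 6·(1,0) + (0,1)
step 1: (7, 1)  from 1·(6,1) + (1,0)
fundamental: x₁=7, y₁=1  (since 49 − 48·1 = 1)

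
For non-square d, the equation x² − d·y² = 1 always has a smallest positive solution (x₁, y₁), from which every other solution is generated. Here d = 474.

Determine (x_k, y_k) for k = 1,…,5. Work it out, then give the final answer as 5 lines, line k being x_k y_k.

193549 8890
74922430801 3441301220
29002323118011949 1332120819650670
11226741274261267003201 515661305041693754440
4345849093754985611287088749 199611459857697448136564450

[21; 1,3,2,1,1,…,3,1,42] for √474; ℓ=14 ⇒ convergent index 13
a_0=21:  p_0=21·1+0=21,  q_0=21·0+1=1
…
a_2=3:  p_2=3·22+21=87,  q_2=3·1+1=4
a_3=2:  p_3=2·87+22=196,  q_3=2·4+1=9
a_4=1:  p_4=1·196+87=283,  q_4=1·9+4=13
a_5=1:  p_5=1·283+196=479,  q_5=1·13+9=22
a_6=1:  p_6=1·479+283=762,  q_6=1·22+13=35
a_7=6:  p_7=6·762+479=5051,  q_7=6·35+22=232
…
a_9=1:  p_9=1·5813+5051=10864,  q_9=1·267+232=499
…
a_11=2:  p_11=2·16677+10864=44218,  q_11=2·766+499=2031
a_12=3:  p_12=3·44218+16677=149331,  q_12=3·2031+766=6859
a_13=1:  p_13=1·149331+44218=193549,  q_13=1·6859+2031=8890
→ (193549, 8890).  Check: 193549²=37461215401, 474·8890²=37461215400, difference 1.
(x_2, y_2) = (193549·193549 + 474·8890·8890, 193549·8890 + 8890·193549) = (74922430801, 3441301220)
(x_3, y_3) = (193549·74922430801 + 474·8890·3441301220, 193549·3441301220 + 8890·74922430801) = (29002323118011949, 1332120819650670)
(x_4, y_4) = (193549·29002323118011949 + 474·8890·1332120819650670, 193549·1332120819650670 + 8890·29002323118011949) = (11226741274261267003201, 515661305041693754440)
(x_5, y_5) = (193549·11226741274261267003201 + 474·8890·515661305041693754440, 193549·515661305041693754440 + 8890·11226741274261267003201) = (4345849093754985611287088749, 199611459857697448136564450)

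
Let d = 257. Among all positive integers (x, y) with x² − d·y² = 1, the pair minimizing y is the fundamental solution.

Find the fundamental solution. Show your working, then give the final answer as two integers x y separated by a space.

√257 → a₀=16, period (32); ℓ=1 odd so k=1
k=0  a_k=16  p_k/q_k = 16/1
k=1  a_k=32  p_k/q_k = 513/32
fundamental: x₁=513, y₁=32  (since 263169 − 257·1024 = 1)

513 32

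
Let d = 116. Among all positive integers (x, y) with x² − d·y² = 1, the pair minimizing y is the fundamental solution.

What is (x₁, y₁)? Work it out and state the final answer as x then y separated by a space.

√116 → a₀=10, period (1,3,2,1,4,1,2,3,1,20); ℓ=10 even so k=9
step 0: (10, 1)  from 10·(1,0) + (0,1)
step 1: (11, 1)  from 1·(10,1) + (1,0)
…
step 3: (97, 9)  from 2·(43,4) + (11,1)
step 4: (140, 13)  from 1·(97,9) + (43,4)
step 5: (657, 61)  from 4·(140,13) + (97,9)
step 6: (797, 74)  from 1·(657,61) + (140,13)
…
step 8: (7550, 701)  from 3·(2251,209) + (797,74)
step 9: (9801, 910)  from 1·(7550,701) + (2251,209)
(x₁, y₁) = (9801, 910);  9801² − 116·910² = 1 ✓

9801 910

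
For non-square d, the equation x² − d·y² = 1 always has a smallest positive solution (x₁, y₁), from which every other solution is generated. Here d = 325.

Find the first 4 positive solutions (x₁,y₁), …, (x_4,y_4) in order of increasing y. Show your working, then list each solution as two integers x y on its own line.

[18; 36] for √325; ℓ=1 ⇒ convergent index 1
step 0: (18, 1)  from 18·(1,0) + (0,1)
step 1: (649, 36)  from 36·(18,1) + (1,0)
fundamental: x₁=649, y₁=36  (since 421201 − 325·1296 = 1)
(649+36√325)^2 = 842401 + 46728√325
(649+36√325)^3 = 1093435849 + 60652908√325
(649+36√325)^4 = 1419278889601 + 78727427856√325

649 36
842401 46728
1093435849 60652908
1419278889601 78727427856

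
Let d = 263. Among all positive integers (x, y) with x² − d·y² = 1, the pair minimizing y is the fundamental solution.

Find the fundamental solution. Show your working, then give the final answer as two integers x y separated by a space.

139128 8579

d=263: √d = [16; 4,1,1,1,1,15,1,1,1,1,4,32] (ℓ=12, even), read p_11/q_11
a_0=16:  p_0=16·1+0=16,  q_0=16·0+1=1
…
a_6=15:  p_6=15·373+227=5822,  q_6=15·23+14=359
a_7=1:  p_7=1·5822+373=6195,  q_7=1·359+23=382
a_8=1:  p_8=1·6195+5822=12017,  q_8=1·382+359=741
…
a_10=1:  p_10=1·18212+12017=30229,  q_10=1·1123+741=1864
a_11=4:  p_11=4·30229+18212=139128,  q_11=4·1864+1123=8579
fundamental: x₁=139128, y₁=8579  (since 19356600384 − 263·73599241 = 1)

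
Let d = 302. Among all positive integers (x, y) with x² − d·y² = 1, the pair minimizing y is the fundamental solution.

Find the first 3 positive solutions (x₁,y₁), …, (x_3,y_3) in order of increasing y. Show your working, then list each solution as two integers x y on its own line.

4276623 246092
36579008568257 2104885414632
312869258720405635599 18003602753159249380

d=302: √d = [17; 2,1,1,1,4,…,1,2,34] (ℓ=16, even), read p_15/q_15
a_0=17:  p_0=17·1+0=17,  q_0=17·0+1=1
…
a_5=4:  p_5=4·139+87=643,  q_5=4·8+5=37
…
a_14=1:  p_14=1·1042237+574956=1617193,  q_14=1·59974+33085=93059
a_15=2:  p_15=2·1617193+1042237=4276623,  q_15=2·93059+59974=246092
fundamental: x₁=4276623, y₁=246092  (since 18289504284129 − 302·60561272464 = 1)
k=2:  x_2 = 4276623·4276623+302·246092·246092 = 36579008568257,  y_2 = 4276623·246092+246092·4276623 = 2104885414632
k=3:  x_3 = 4276623·36579008568257+302·246092·2104885414632 = 312869258720405635599,  y_3 = 4276623·2104885414632+246092·36579008568257 = 18003602753159249380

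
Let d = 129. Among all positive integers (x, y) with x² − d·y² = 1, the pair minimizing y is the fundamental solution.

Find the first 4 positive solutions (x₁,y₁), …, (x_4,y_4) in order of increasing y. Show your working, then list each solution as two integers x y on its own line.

√129 → a₀=11, period (2,1,3,1,6,1,3,1,2,22); ℓ=10 even so k=9
k=0  a_k=11  p_k/q_k = 11/1
…
k=2  a_k=1  p_k/q_k = 34/3
k=3  a_k=3  p_k/q_k = 125/11
k=4  a_k=1  p_k/q_k = 159/14
…
k=8  a_k=1  p_k/q_k = 6031/531
k=9  a_k=2  p_k/q_k = 16855/1484
→ (16855, 1484).  Check: 16855²=284091025, 129·1484²=284091024, difference 1.
n=2: (16855,1484)∘(16855,1484) = (16855·16855+129·1484·1484, 16855·1484+1484·16855) = (568182049,50025640)
n=3: (568182049,50025640)∘(16855,1484) = (16855·568182049+129·1484·50025640, 16855·50025640+1484·568182049) = (19153416854935,1686364322916)
n=4: (19153416854935,1686364322916)∘(16855,1484) = (16855·19153416854935+129·1484·1686364322916, 16855·1686364322916+1484·19153416854935) = (645661681611676801,56847341275472720)

16855 1484
568182049 50025640
19153416854935 1686364322916
645661681611676801 56847341275472720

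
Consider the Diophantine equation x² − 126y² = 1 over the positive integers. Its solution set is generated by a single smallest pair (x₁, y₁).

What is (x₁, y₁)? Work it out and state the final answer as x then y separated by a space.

[11; 4,2,4,22] for √126; ℓ=4 ⇒ convergent index 3
a_0=11:  p_0=11·1+0=11,  q_0=11·0+1=1
a_1=4:  p_1=4·11+1=45,  q_1=4·1+0=4
a_2=2:  p_2=2·45+11=101,  q_2=2·4+1=9
a_3=4:  p_3=4·101+45=449,  q_3=4·9+4=40
(x₁, y₁) = (449, 40);  449² − 126·40² = 1 ✓

449 40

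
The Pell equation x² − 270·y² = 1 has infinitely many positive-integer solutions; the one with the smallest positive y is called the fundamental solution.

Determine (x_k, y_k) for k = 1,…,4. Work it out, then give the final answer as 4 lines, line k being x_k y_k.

5291 322
55989361 3407404
592479412811 36057148806
6269617090376641 381556745257688

√270 → a₀=16, period (2,3,6,3,2,32); ℓ=6 even so k=5
k=0  a_k=16  p_k/q_k = 16/1
…
k=2  a_k=3  p_k/q_k = 115/7
k=3  a_k=6  p_k/q_k = 723/44
k=4  a_k=3  p_k/q_k = 2284/139
k=5  a_k=2  p_k/q_k = 5291/322
fundamental: x₁=5291, y₁=322  (since 27994681 − 270·103684 = 1)
k=2:  x_2 = 5291·5291+270·322·322 = 55989361,  y_2 = 5291·322+322·5291 = 3407404
k=3:  x_3 = 5291·55989361+270·322·3407404 = 592479412811,  y_3 = 5291·3407404+322·55989361 = 36057148806
k=4:  x_4 = 5291·592479412811+270·322·36057148806 = 6269617090376641,  y_4 = 5291·36057148806+322·592479412811 = 381556745257688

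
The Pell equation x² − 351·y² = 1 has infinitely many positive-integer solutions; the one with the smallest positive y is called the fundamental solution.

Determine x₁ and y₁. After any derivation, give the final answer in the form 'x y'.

[18; 1,2,1,3,2,2,2,3,1,2,1,36] for √351; ℓ=12 ⇒ convergent index 11
i=0: a=18 ⇒ p=18, q=1
i=1: a=1 ⇒ p=19, q=1
…
i=5: a=2 ⇒ p=637, q=34
i=6: a=2 ⇒ p=1555, q=83
i=7: a=2 ⇒ p=3747, q=200
…
i=10: a=2 ⇒ p=45882, q=2449
i=11: a=1 ⇒ p=62425, q=3332
(x₁, y₁) = (62425, 3332);  62425² − 351·3332² = 1 ✓

62425 3332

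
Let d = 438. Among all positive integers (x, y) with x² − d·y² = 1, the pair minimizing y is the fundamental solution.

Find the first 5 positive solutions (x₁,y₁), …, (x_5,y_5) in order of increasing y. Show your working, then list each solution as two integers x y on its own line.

293 14
171697 8204
100614149 4807530
58959719617 2817204376
34550295081413 1650876956806

[20; 1,12,1,40] for √438; ℓ=4 ⇒ convergent index 3
i=0: a=20 ⇒ p=20, q=1
i=1: a=1 ⇒ p=21, q=1
i=2: a=12 ⇒ p=272, q=13
i=3: a=1 ⇒ p=293, q=14
→ (293, 14).  Check: 293²=85849, 438·14²=85848, difference 1.
(293+14√438)^2 = 171697 + 8204√438
(293+14√438)^3 = 100614149 + 4807530√438
(293+14√438)^4 = 58959719617 + 2817204376√438
(293+14√438)^5 = 34550295081413 + 1650876956806√438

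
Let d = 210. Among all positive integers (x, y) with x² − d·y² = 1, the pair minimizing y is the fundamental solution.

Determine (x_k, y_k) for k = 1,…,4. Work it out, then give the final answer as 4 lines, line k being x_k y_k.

√210 = [14; 2,28, …], period ℓ=2 (even) → k=1
i=0: a=14 ⇒ p=14, q=1
i=1: a=2 ⇒ p=29, q=2
→ (29, 2).  Check: 29²=841, 210·2²=840, difference 1.
(29+2√210)^2 = 1681 + 116√210
(29+2√210)^3 = 97469 + 6726√210
(29+2√210)^4 = 5651521 + 389992√210

29 2
1681 116
97469 6726
5651521 389992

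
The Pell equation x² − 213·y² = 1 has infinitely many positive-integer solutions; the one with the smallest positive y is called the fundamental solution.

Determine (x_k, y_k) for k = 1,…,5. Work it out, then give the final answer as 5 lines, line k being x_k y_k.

√213 → a₀=14, period (1,1,2,6,1,8,1,6,2,1,1,28); ℓ=12 even so k=11
a_0=14:  p_0=14·1+0=14,  q_0=14·0+1=1
…
a_2=1:  p_2=1·15+14=29,  q_2=1·1+1=2
a_3=2:  p_3=2·29+15=73,  q_3=2·2+1=5
a_4=6:  p_4=6·73+29=467,  q_4=6·5+2=32
a_5=1:  p_5=1·467+73=540,  q_5=1·32+5=37
…
a_8=6:  p_8=6·5327+4787=36749,  q_8=6·365+328=2518
a_9=2:  p_9=2·36749+5327=78825,  q_9=2·2518+365=5401
a_10=1:  p_10=1·78825+36749=115574,  q_10=1·5401+2518=7919
a_11=1:  p_11=1·115574+78825=194399,  q_11=1·7919+5401=13320
fundamental: x₁=194399, y₁=13320  (since 37790971201 − 213·177422400 = 1)
n=2: (194399,13320)∘(194399,13320) = (194399·194399+213·13320·13320, 194399·13320+13320·194399) = (75581942401,5178789360)
n=3: (75581942401,5178789360)∘(194399,13320) = (194399·75581942401+213·13320·5178789360, 194399·5178789360+13320·75581942401) = (29386108041429599,2013502945575960)
n=4: (29386108041429599,2013502945575960)∘(194399,13320) = (194399·29386108041429599+213·13320·2013502945575960, 194399·2013502945575960+13320·29386108041429599) = (11425260034216163289601,782845918228863306720)
n=5: (11425260034216163289601,782845918228863306720)∘(194399,13320) = (194399·11425260034216163289601+213·13320·782845918228863306720, 194399·782845918228863306720+13320·11425260034216163289601) = (4442118250753789746628859999,304368927313532092980546600)

194399 13320
75581942401 5178789360
29386108041429599 2013502945575960
11425260034216163289601 782845918228863306720
4442118250753789746628859999 304368927313532092980546600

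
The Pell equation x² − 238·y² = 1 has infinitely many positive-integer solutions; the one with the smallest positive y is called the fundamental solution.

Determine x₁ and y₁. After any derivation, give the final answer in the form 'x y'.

11663 756

√238 → a₀=15, period (2,2,1,14,1,2,2,30); ℓ=8 even so k=7
i=0: a=15 ⇒ p=15, q=1
…
i=2: a=2 ⇒ p=77, q=5
…
i=4: a=14 ⇒ p=1589, q=103
…
i=6: a=2 ⇒ p=4983, q=323
i=7: a=2 ⇒ p=11663, q=756
(x₁, y₁) = (11663, 756);  11663² − 238·756² = 1 ✓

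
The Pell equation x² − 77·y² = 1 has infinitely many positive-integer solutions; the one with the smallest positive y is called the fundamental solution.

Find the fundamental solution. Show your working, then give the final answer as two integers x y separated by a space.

351 40

√77 → a₀=8, period (1,3,2,3,1,16); ℓ=6 even so k=5
step 0: (8, 1)  from 8·(1,0) + (0,1)
step 1: (9, 1)  from 1·(8,1) + (1,0)
step 2: (35, 4)  from 3·(9,1) + (8,1)
step 3: (79, 9)  from 2·(35,4) + (9,1)
step 4: (272, 31)  from 3·(79,9) + (35,4)
step 5: (351, 40)  from 1·(272,31) + (79,9)
→ (351, 40).  Check: 351²=123201, 77·40²=123200, difference 1.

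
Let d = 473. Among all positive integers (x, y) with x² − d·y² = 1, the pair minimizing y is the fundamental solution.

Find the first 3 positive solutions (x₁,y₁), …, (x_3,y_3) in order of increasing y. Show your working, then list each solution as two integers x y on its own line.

87 4
15137 696
2633751 121100

d=473: √d = [21; 1,2,1,42] (ℓ=4, even), read p_3/q_3
a_0=21:  p_0=21·1+0=21,  q_0=21·0+1=1
a_1=1:  p_1=1·21+1=22,  q_1=1·1+0=1
a_2=2:  p_2=2·22+21=65,  q_2=2·1+1=3
a_3=1:  p_3=1·65+22=87,  q_3=1·3+1=4
→ (87, 4).  Check: 87²=7569, 473·4²=7568, difference 1.
k=2:  x_2 = 87·87+473·4·4 = 15137,  y_2 = 87·4+4·87 = 696
k=3:  x_3 = 87·15137+473·4·696 = 2633751,  y_3 = 87·696+4·15137 = 121100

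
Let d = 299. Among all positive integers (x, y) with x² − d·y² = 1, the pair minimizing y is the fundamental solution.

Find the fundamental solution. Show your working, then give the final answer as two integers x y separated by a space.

[17; 3,2,3,34] for √299; ℓ=4 ⇒ convergent index 3
k=0  a_k=17  p_k/q_k = 17/1
…
k=2  a_k=2  p_k/q_k = 121/7
k=3  a_k=3  p_k/q_k = 415/24
(x₁, y₁) = (415, 24);  415² − 299·24² = 1 ✓

415 24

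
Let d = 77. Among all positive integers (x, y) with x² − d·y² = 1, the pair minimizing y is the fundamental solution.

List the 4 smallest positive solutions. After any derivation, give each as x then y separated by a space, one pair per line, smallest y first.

[8; 1,3,2,3,1,16] for √77; ℓ=6 ⇒ convergent index 5
a_0=8:  p_0=8·1+0=8,  q_0=8·0+1=1
a_1=1:  p_1=1·8+1=9,  q_1=1·1+0=1
a_2=3:  p_2=3·9+8=35,  q_2=3·1+1=4
…
a_4=3:  p_4=3·79+35=272,  q_4=3·9+4=31
a_5=1:  p_5=1·272+79=351,  q_5=1·31+9=40
→ (351, 40).  Check: 351²=123201, 77·40²=123200, difference 1.
n=2: (351,40)∘(351,40) = (351·351+77·40·40, 351·40+40·351) = (246401,28080)
n=3: (246401,28080)∘(351,40) = (351·246401+77·40·28080, 351·28080+40·246401) = (172973151,19712120)
n=4: (172973151,19712120)∘(351,40) = (351·172973151+77·40·19712120, 351·19712120+40·172973151) = (121426905601,13837880160)

351 40
246401 28080
172973151 19712120
121426905601 13837880160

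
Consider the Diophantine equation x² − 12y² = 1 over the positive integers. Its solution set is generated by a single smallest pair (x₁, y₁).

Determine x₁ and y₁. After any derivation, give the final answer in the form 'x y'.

7 2

[3; 2,6] for √12; ℓ=2 ⇒ convergent index 1
k=0  a_k=3  p_k/q_k = 3/1
k=1  a_k=2  p_k/q_k = 7/2
→ (7, 2).  Check: 7²=49, 12·2²=48, difference 1.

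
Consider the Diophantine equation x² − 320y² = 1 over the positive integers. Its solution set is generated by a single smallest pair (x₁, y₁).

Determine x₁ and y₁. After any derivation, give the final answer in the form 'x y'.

161 9

√320 → a₀=17, period (1,7,1,34); ℓ=4 even so k=3
i=0: a=17 ⇒ p=17, q=1
…
i=2: a=7 ⇒ p=143, q=8
i=3: a=1 ⇒ p=161, q=9
→ (161, 9).  Check: 161²=25921, 320·9²=25920, difference 1.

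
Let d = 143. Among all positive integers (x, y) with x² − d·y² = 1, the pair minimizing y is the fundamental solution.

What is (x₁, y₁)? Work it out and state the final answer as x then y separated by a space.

12 1

√143 = [11; 1,22, …], period ℓ=2 (even) → k=1
i=0: a=11 ⇒ p=11, q=1
i=1: a=1 ⇒ p=12, q=1
(x₁, y₁) = (12, 1);  12² − 143·1² = 1 ✓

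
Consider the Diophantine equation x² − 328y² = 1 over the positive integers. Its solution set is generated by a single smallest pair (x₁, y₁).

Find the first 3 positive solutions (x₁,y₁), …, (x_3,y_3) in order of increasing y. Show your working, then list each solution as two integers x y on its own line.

d=328: √d = [18; 9,36] (ℓ=2, even), read p_1/q_1
step 0: (18, 1)  from 18·(1,0) + (0,1)
step 1: (163, 9)  from 9·(18,1) + (1,0)
→ (163, 9).  Check: 163²=26569, 328·9²=26568, difference 1.
(163+9√328)^2 = 53137 + 2934√328
(163+9√328)^3 = 17322499 + 956475√328

163 9
53137 2934
17322499 956475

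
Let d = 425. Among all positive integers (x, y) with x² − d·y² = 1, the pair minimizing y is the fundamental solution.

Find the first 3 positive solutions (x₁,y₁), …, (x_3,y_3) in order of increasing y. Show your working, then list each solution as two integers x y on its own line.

143649 6968
41270070401 2001892464
11856808685922849 575139701115304

√425 = [20; 1,1,1,1,1,1,40, …], period ℓ=7 (odd) → k=13
i=0: a=20 ⇒ p=20, q=1
…
i=3: a=1 ⇒ p=62, q=3
…
i=8: a=1 ⇒ p=11153, q=541
…
i=12: a=1 ⇒ p=88420, q=4289
i=13: a=1 ⇒ p=143649, q=6968
(x₁, y₁) = (143649, 6968);  143649² − 425·6968² = 1 ✓
n=2: (143649,6968)∘(143649,6968) = (143649·143649+425·6968·6968, 143649·6968+6968·143649) = (41270070401,2001892464)
n=3: (41270070401,2001892464)∘(143649,6968) = (143649·41270070401+425·6968·2001892464, 143649·2001892464+6968·41270070401) = (11856808685922849,575139701115304)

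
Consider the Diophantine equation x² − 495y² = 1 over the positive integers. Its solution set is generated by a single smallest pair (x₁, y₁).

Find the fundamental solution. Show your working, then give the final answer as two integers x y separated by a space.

89 4

[22; 4,44] for √495; ℓ=2 ⇒ convergent index 1
step 0: (22, 1)  from 22·(1,0) + (0,1)
step 1: (89, 4)  from 4·(22,1) + (1,0)
fundamental: x₁=89, y₁=4  (since 7921 − 495·16 = 1)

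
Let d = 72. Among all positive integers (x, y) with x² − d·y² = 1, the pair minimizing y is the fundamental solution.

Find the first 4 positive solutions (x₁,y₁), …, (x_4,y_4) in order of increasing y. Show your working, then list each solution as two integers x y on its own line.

d=72: √d = [8; 2,16] (ℓ=2, even), read p_1/q_1
k=0  a_k=8  p_k/q_k = 8/1
k=1  a_k=2  p_k/q_k = 17/2
→ (17, 2).  Check: 17²=289, 72·2²=288, difference 1.
(17+2√72)^2 = 577 + 68√72
(17+2√72)^3 = 19601 + 2310√72
(17+2√72)^4 = 665857 + 78472√72

17 2
577 68
19601 2310
665857 78472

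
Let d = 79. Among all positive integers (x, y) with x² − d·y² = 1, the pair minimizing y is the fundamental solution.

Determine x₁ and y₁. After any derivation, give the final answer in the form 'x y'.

80 9

[8; 1,7,1,16] for √79; ℓ=4 ⇒ convergent index 3
a_0=8:  p_0=8·1+0=8,  q_0=8·0+1=1
a_1=1:  p_1=1·8+1=9,  q_1=1·1+0=1
a_2=7:  p_2=7·9+8=71,  q_2=7·1+1=8
a_3=1:  p_3=1·71+9=80,  q_3=1·8+1=9
fundamental: x₁=80, y₁=9  (since 6400 − 79·81 = 1)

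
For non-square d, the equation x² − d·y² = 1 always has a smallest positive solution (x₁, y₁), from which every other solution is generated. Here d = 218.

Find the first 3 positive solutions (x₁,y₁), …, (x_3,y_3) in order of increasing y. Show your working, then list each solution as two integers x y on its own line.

126003 8534
31753512017 2150619204
8002075549230099 541968943114690

√218 = [14; 1,3,3,1,28, …], period ℓ=5 (odd) → k=9
a_0=14:  p_0=14·1+0=14,  q_0=14·0+1=1
…
a_2=3:  p_2=3·15+14=59,  q_2=3·1+1=4
…
a_8=3:  p_8=3·29633+7471=96370,  q_8=3·2007+506=6527
a_9=1:  p_9=1·96370+29633=126003,  q_9=1·6527+2007=8534
(x₁, y₁) = (126003, 8534);  126003² − 218·8534² = 1 ✓
(126003+8534√218)^2 = 31753512017 + 2150619204√218
(126003+8534√218)^3 = 8002075549230099 + 541968943114690√218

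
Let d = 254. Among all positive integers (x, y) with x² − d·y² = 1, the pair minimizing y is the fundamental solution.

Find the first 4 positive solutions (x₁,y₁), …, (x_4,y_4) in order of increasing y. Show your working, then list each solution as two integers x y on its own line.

[15; 1,14,1,30] for √254; ℓ=4 ⇒ convergent index 3
step 0: (15, 1)  from 15·(1,0) + (0,1)
…
step 2: (239, 15)  from 14·(16,1) + (15,1)
step 3: (255, 16)  from 1·(239,15) + (16,1)
→ (255, 16).  Check: 255²=65025, 254·16²=65024, difference 1.
(x_2, y_2) = (255·255 + 254·16·16, 255·16 + 16·255) = (130049, 8160)
(x_3, y_3) = (255·130049 + 254·16·8160, 255·8160 + 16·130049) = (66324735, 4161584)
(x_4, y_4) = (255·66324735 + 254·16·4161584, 255·4161584 + 16·66324735) = (33825484801, 2122399680)

255 16
130049 8160
66324735 4161584
33825484801 2122399680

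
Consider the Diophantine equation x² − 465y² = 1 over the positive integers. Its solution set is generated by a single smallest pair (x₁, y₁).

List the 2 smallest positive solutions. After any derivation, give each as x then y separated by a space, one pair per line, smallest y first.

d=465: √d = [21; 1,1,3,2,2,2,3,1,1,42] (ℓ=10, even), read p_9/q_9
step 0: (21, 1)  from 21·(1,0) + (0,1)
…
step 3: (151, 7)  from 3·(43,2) + (22,1)
step 4: (345, 16)  from 2·(151,7) + (43,2)
step 5: (841, 39)  from 2·(345,16) + (151,7)
…
step 7: (6922, 321)  from 3·(2027,94) + (841,39)
step 8: (8949, 415)  from 1·(6922,321) + (2027,94)
step 9: (15871, 736)  from 1·(8949,415) + (6922,321)
(x₁, y₁) = (15871, 736);  15871² − 465·736² = 1 ✓
k=2:  x_2 = 15871·15871+465·736·736 = 503777281,  y_2 = 15871·736+736·15871 = 23362112

15871 736
503777281 23362112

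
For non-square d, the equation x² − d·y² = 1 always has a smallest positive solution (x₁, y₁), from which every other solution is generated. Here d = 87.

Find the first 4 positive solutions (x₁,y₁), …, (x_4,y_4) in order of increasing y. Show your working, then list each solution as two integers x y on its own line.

√87 = [9; 3,18, …], period ℓ=2 (even) → k=1
k=0  a_k=9  p_k/q_k = 9/1
k=1  a_k=3  p_k/q_k = 28/3
fundamental: x₁=28, y₁=3  (since 784 − 87·9 = 1)
(x_2, y_2) = (28·28 + 87·3·3, 28·3 + 3·28) = (1567, 168)
(x_3, y_3) = (28·1567 + 87·3·168, 28·168 + 3·1567) = (87724, 9405)
(x_4, y_4) = (28·87724 + 87·3·9405, 28·9405 + 3·87724) = (4910977, 526512)

28 3
1567 168
87724 9405
4910977 526512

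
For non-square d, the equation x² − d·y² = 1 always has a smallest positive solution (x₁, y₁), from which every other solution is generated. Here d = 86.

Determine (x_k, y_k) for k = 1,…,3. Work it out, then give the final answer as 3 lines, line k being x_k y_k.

10405 1122
216528049 23348820
4505948689285 485888943078

√86 → a₀=9, period (3,1,1,1,8,1,1,1,3,18); ℓ=10 even so k=9
a_0=9:  p_0=9·1+0=9,  q_0=9·0+1=1
a_1=3:  p_1=3·9+1=28,  q_1=3·1+0=3
a_2=1:  p_2=1·28+9=37,  q_2=1·3+1=4
…
a_4=1:  p_4=1·65+37=102,  q_4=1·7+4=11
a_5=8:  p_5=8·102+65=881,  q_5=8·11+7=95
a_6=1:  p_6=1·881+102=983,  q_6=1·95+11=106
a_7=1:  p_7=1·983+881=1864,  q_7=1·106+95=201
a_8=1:  p_8=1·1864+983=2847,  q_8=1·201+106=307
a_9=3:  p_9=3·2847+1864=10405,  q_9=3·307+201=1122
(x₁, y₁) = (10405, 1122);  10405² − 86·1122² = 1 ✓
(x_2, y_2) = (10405·10405 + 86·1122·1122, 10405·1122 + 1122·10405) = (216528049, 23348820)
(x_3, y_3) = (10405·216528049 + 86·1122·23348820, 10405·23348820 + 1122·216528049) = (4505948689285, 485888943078)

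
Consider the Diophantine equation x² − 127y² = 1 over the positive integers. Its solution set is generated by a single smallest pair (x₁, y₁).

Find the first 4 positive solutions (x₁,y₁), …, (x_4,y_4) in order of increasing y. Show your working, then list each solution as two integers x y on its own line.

√127 = [11; 3,1,2,2,7,11,7,2,2,1,3,22, …], period ℓ=12 (even) → k=11
k=0  a_k=11  p_k/q_k = 11/1
…
k=2  a_k=1  p_k/q_k = 45/4
k=3  a_k=2  p_k/q_k = 124/11
…
k=5  a_k=7  p_k/q_k = 2175/193
k=6  a_k=11  p_k/q_k = 24218/2149
k=7  a_k=7  p_k/q_k = 171701/15236
…
k=10  a_k=1  p_k/q_k = 1274561/113099
k=11  a_k=3  p_k/q_k = 4730624/419775
→ (4730624, 419775).  Check: 4730624²=22378803429376, 127·419775²=22378803429375, difference 1.
k=2:  x_2 = 4730624·4730624+127·419775·419775 = 44757606858751,  y_2 = 4730624·419775+419775·4730624 = 3971595379200
k=3:  x_3 = 4730624·44757606858751+127·419775·3971595379200 = 423462818377139450624,  y_3 = 4730624·3971595379200+419775·44757606858751 = 37576248838264821825
k=4:  x_4 = 4730624·423462818377139450624+127·419775·37576248838264821825 = 4006486743445029115330560001,  y_4 = 4730624·37576248838264821825+419775·423462818377139450624 = 355518209168531397366758400

4730624 419775
44757606858751 3971595379200
423462818377139450624 37576248838264821825
4006486743445029115330560001 355518209168531397366758400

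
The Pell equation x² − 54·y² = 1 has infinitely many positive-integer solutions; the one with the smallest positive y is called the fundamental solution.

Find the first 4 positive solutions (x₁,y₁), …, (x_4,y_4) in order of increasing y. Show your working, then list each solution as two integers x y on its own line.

485 66
470449 64020
456335045 62099334
442644523201 60236289960

√54 = [7; 2,1,6,1,2,14, …], period ℓ=6 (even) → k=5
i=0: a=7 ⇒ p=7, q=1
i=1: a=2 ⇒ p=15, q=2
…
i=4: a=1 ⇒ p=169, q=23
i=5: a=2 ⇒ p=485, q=66
fundamental: x₁=485, y₁=66  (since 235225 − 54·4356 = 1)
(x_2, y_2) = (485·485 + 54·66·66, 485·66 + 66·485) = (470449, 64020)
(x_3, y_3) = (485·470449 + 54·66·64020, 485·64020 + 66·470449) = (456335045, 62099334)
(x_4, y_4) = (485·456335045 + 54·66·62099334, 485·62099334 + 66·456335045) = (442644523201, 60236289960)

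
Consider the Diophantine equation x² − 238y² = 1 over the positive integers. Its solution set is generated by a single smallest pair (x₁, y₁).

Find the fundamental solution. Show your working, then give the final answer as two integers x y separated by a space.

[15; 2,2,1,14,1,2,2,30] for √238; ℓ=8 ⇒ convergent index 7
a_0=15:  p_0=15·1+0=15,  q_0=15·0+1=1
a_1=2:  p_1=2·15+1=31,  q_1=2·1+0=2
a_2=2:  p_2=2·31+15=77,  q_2=2·2+1=5
…
a_4=14:  p_4=14·108+77=1589,  q_4=14·7+5=103
…
a_6=2:  p_6=2·1697+1589=4983,  q_6=2·110+103=323
a_7=2:  p_7=2·4983+1697=11663,  q_7=2·323+110=756
fundamental: x₁=11663, y₁=756  (since 136025569 − 238·571536 = 1)

11663 756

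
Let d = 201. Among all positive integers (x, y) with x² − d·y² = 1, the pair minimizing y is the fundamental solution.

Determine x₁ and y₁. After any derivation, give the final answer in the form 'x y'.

[14; 5,1,1,1,2,…,1,5,28] for √201; ℓ=14 ⇒ convergent index 13
k=0  a_k=14  p_k/q_k = 14/1
k=1  a_k=5  p_k/q_k = 71/5
k=2  a_k=1  p_k/q_k = 85/6
…
k=5  a_k=2  p_k/q_k = 638/45
k=6  a_k=1  p_k/q_k = 879/62
k=7  a_k=8  p_k/q_k = 7670/541
…
k=9  a_k=2  p_k/q_k = 24768/1747
k=10  a_k=1  p_k/q_k = 33317/2350
k=11  a_k=1  p_k/q_k = 58085/4097
k=12  a_k=1  p_k/q_k = 91402/6447
k=13  a_k=5  p_k/q_k = 515095/36332
(x₁, y₁) = (515095, 36332);  515095² − 201·36332² = 1 ✓

515095 36332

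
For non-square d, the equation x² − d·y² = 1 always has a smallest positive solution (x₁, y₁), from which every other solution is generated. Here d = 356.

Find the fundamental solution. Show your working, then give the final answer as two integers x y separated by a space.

[18; 1,6,1,1,2,…,6,1,36] for √356; ℓ=14 ⇒ convergent index 13
i=0: a=18 ⇒ p=18, q=1
i=1: a=1 ⇒ p=19, q=1
…
i=5: a=2 ⇒ p=717, q=38
i=6: a=1 ⇒ p=1000, q=53
i=7: a=8 ⇒ p=8717, q=462
…
i=9: a=2 ⇒ p=28151, q=1492
…
i=11: a=1 ⇒ p=66019, q=3499
i=12: a=6 ⇒ p=433982, q=23001
i=13: a=1 ⇒ p=500001, q=26500
(x₁, y₁) = (500001, 26500);  500001² − 356·26500² = 1 ✓

500001 26500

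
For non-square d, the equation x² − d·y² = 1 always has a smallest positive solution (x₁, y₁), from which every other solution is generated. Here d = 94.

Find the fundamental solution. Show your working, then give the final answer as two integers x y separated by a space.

2143295 221064

[9; 1,2,3,1,1,…,2,1,18] for √94; ℓ=16 ⇒ convergent index 15
k=0  a_k=9  p_k/q_k = 9/1
k=1  a_k=1  p_k/q_k = 10/1
k=2  a_k=2  p_k/q_k = 29/3
k=3  a_k=3  p_k/q_k = 97/10
k=4  a_k=1  p_k/q_k = 126/13
k=5  a_k=1  p_k/q_k = 223/23
…
k=7  a_k=1  p_k/q_k = 1464/151
…
k=9  a_k=1  p_k/q_k = 14417/1487
k=10  a_k=5  p_k/q_k = 85038/8771
k=11  a_k=1  p_k/q_k = 99455/10258
k=12  a_k=1  p_k/q_k = 184493/19029
k=13  a_k=3  p_k/q_k = 652934/67345
k=14  a_k=2  p_k/q_k = 1490361/153719
k=15  a_k=1  p_k/q_k = 2143295/221064
(x₁, y₁) = (2143295, 221064);  2143295² − 94·221064² = 1 ✓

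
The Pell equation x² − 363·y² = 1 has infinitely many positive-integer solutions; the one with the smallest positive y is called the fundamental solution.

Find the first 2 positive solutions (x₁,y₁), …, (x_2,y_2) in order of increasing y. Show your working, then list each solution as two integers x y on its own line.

[19; 19,38] for √363; ℓ=2 ⇒ convergent index 1
a_0=19:  p_0=19·1+0=19,  q_0=19·0+1=1
a_1=19:  p_1=19·19+1=362,  q_1=19·1+0=19
(x₁, y₁) = (362, 19);  362² − 363·19² = 1 ✓
k=2:  x_2 = 362·362+363·19·19 = 262087,  y_2 = 362·19+19·362 = 13756

362 19
262087 13756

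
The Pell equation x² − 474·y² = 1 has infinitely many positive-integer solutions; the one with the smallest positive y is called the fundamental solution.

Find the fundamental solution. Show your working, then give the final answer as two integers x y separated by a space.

193549 8890

[21; 1,3,2,1,1,…,3,1,42] for √474; ℓ=14 ⇒ convergent index 13
step 0: (21, 1)  from 21·(1,0) + (0,1)
step 1: (22, 1)  from 1·(21,1) + (1,0)
…
step 6: (762, 35)  from 1·(479,22) + (283,13)
step 7: (5051, 232)  from 6·(762,35) + (479,22)
step 8: (5813, 267)  from 1·(5051,232) + (762,35)
…
step 11: (44218, 2031)  from 2·(16677,766) + (10864,499)
step 12: (149331, 6859)  from 3·(44218,2031) + (16677,766)
step 13: (193549, 8890)  from 1·(149331,6859) + (44218,2031)
→ (193549, 8890).  Check: 193549²=37461215401, 474·8890²=37461215400, difference 1.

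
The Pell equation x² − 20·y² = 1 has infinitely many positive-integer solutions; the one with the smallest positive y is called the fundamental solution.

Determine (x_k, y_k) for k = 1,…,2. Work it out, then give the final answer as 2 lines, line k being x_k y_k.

√20 = [4; 2,8, …], period ℓ=2 (even) → k=1
i=0: a=4 ⇒ p=4, q=1
i=1: a=2 ⇒ p=9, q=2
(x₁, y₁) = (9, 2);  9² − 20·2² = 1 ✓
k=2:  x_2 = 9·9+20·2·2 = 161,  y_2 = 9·2+2·9 = 36

9 2
161 36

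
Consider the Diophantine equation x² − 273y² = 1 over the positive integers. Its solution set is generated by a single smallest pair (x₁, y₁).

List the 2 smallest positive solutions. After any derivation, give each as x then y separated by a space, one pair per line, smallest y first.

727 44
1057057 63976

√273 = [16; 1,1,10,1,1,32, …], period ℓ=6 (even) → k=5
k=0  a_k=16  p_k/q_k = 16/1
k=1  a_k=1  p_k/q_k = 17/1
…
k=4  a_k=1  p_k/q_k = 380/23
k=5  a_k=1  p_k/q_k = 727/44
→ (727, 44).  Check: 727²=528529, 273·44²=528528, difference 1.
(727+44√273)^2 = 1057057 + 63976√273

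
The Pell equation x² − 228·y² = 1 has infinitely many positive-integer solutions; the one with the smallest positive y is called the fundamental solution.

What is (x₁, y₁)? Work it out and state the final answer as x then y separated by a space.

√228 → a₀=15, period (10,30); ℓ=2 even so k=1
i=0: a=15 ⇒ p=15, q=1
i=1: a=10 ⇒ p=151, q=10
→ (151, 10).  Check: 151²=22801, 228·10²=22800, difference 1.

151 10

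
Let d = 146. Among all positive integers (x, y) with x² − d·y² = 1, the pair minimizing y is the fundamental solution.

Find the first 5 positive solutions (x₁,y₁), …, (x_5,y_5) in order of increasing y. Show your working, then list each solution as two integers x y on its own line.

[12; 12,24] for √146; ℓ=2 ⇒ convergent index 1
a_0=12:  p_0=12·1+0=12,  q_0=12·0+1=1
a_1=12:  p_1=12·12+1=145,  q_1=12·1+0=12
fundamental: x₁=145, y₁=12  (since 21025 − 146·144 = 1)
k=2:  x_2 = 145·145+146·12·12 = 42049,  y_2 = 145·12+12·145 = 3480
k=3:  x_3 = 145·42049+146·12·3480 = 12194065,  y_3 = 145·3480+12·42049 = 1009188
k=4:  x_4 = 145·12194065+146·12·1009188 = 3536236801,  y_4 = 145·1009188+12·12194065 = 292661040
k=5:  x_5 = 145·3536236801+146·12·292661040 = 1025496478225,  y_5 = 145·292661040+12·3536236801 = 84870692412

145 12
42049 3480
12194065 1009188
3536236801 292661040
1025496478225 84870692412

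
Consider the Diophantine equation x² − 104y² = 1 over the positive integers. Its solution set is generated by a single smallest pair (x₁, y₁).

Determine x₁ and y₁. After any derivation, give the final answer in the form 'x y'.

51 5

d=104: √d = [10; 5,20] (ℓ=2, even), read p_1/q_1
k=0  a_k=10  p_k/q_k = 10/1
k=1  a_k=5  p_k/q_k = 51/5
→ (51, 5).  Check: 51²=2601, 104·5²=2600, difference 1.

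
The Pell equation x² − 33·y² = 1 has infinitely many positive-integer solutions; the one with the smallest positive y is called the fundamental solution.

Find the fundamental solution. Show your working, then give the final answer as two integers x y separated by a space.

[5; 1,2,1,10] for √33; ℓ=4 ⇒ convergent index 3
step 0: (5, 1)  from 5·(1,0) + (0,1)
…
step 2: (17, 3)  from 2·(6,1) + (5,1)
step 3: (23, 4)  from 1·(17,3) + (6,1)
(x₁, y₁) = (23, 4);  23² − 33·4² = 1 ✓

23 4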